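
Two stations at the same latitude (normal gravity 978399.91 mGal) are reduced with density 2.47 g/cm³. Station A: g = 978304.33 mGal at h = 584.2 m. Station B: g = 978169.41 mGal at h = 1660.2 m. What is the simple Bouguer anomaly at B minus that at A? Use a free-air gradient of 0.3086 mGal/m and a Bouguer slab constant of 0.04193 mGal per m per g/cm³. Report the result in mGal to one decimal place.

85.7

Δg_SB(A) = 978304.33 − 978399.91 + 0.3086×584.2 − 0.04193×2.47×584.2 = 24.20 mGal
Δg_SB(B) = 978169.41 − 978399.91 + 0.3086×1660.2 − 0.04193×2.47×1660.2 = 109.90 mGal
Difference = 109.90 − (24.20) = 85.70 mGal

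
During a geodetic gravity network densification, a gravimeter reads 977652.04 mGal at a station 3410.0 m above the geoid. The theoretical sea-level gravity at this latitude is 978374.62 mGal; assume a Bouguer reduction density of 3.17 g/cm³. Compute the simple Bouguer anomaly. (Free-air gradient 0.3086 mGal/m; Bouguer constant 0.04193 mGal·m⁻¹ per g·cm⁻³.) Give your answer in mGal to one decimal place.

-123.5

Free-air correction = 0.3086 × 3410.0 = 1052.33 mGal
Free-air anomaly = 977652.04 − 978374.62 + (1052.33) = 329.75 mGal
Bouguer slab correction = 0.04193 × 3.17 × 3410.0 = 453.25 mGal
Simple Bouguer anomaly = 329.75 − (453.25) = -123.50 mGal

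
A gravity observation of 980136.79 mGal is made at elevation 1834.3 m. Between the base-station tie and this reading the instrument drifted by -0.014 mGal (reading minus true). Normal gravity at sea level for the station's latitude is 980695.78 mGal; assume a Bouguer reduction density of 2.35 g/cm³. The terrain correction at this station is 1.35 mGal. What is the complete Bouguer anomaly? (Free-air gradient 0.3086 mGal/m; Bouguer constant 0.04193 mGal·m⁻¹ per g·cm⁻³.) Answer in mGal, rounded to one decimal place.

-172.3

Drift-corrected reading = 980136.79 − (-0.014) = 980136.804 mGal
Free-air correction = 0.3086 × 1834.3 = 566.06 mGal
Free-air anomaly = 980136.804 − 980695.78 + (566.06) = 7.084 mGal
Bouguer slab correction = 0.04193 × 2.35 × 1834.3 = 180.74 mGal
Simple Bouguer anomaly = 7.084 − (180.74) = -173.656 mGal
Complete Bouguer anomaly = -173.656 + 1.35 = -172.306 mGal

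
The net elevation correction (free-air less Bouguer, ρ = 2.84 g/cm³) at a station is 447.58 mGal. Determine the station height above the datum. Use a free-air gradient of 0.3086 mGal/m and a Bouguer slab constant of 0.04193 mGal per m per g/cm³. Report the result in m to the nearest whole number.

Combined gradient = 0.3086 − 0.04193 × 2.84 = 0.1895188 mGal/m
h = 447.58 / 0.1895188 = 2361.67 m

2362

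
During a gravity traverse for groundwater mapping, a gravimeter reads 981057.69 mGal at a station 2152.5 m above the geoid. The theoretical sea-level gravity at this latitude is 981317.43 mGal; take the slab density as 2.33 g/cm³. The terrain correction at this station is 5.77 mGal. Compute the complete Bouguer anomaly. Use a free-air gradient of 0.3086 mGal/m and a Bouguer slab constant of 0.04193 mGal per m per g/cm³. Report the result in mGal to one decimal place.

Free-air correction = 0.3086 × 2152.5 = 664.26 mGal
Free-air anomaly = 981057.69 − 981317.43 + (664.26) = 404.52 mGal
Bouguer slab correction = 0.04193 × 2.33 × 2152.5 = 210.29 mGal
Simple Bouguer anomaly = 404.52 − (210.29) = 194.23 mGal
Complete Bouguer anomaly = 194.23 + 5.77 = 200.00 mGal

200.0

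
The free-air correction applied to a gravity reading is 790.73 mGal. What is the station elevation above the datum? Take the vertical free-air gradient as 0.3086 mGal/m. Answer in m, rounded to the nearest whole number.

h = 790.73 / 0.3086 = 2562.31 m

2562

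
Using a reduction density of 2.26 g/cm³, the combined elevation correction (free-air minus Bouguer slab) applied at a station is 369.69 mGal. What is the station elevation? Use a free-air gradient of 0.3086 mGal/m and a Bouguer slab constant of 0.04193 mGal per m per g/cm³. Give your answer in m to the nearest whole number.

Combined gradient = 0.3086 − 0.04193 × 2.26 = 0.2138382 mGal/m
h = 369.69 / 0.2138382 = 1728.83 m

1729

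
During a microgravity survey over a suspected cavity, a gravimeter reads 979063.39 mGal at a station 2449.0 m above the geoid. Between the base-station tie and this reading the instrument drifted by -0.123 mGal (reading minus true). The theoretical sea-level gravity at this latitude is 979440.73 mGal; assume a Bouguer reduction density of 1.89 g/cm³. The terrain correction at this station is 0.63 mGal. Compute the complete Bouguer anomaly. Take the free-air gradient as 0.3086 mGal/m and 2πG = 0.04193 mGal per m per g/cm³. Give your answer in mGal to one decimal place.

Drift-corrected reading = 979063.39 − (-0.123) = 979063.513 mGal
Free-air correction = 0.3086 × 2449.0 = 755.76 mGal
Free-air anomaly = 979063.513 − 979440.73 + (755.76) = 378.543 mGal
Bouguer slab correction = 0.04193 × 1.89 × 2449.0 = 194.08 mGal
Simple Bouguer anomaly = 378.543 − (194.08) = 184.463 mGal
Complete Bouguer anomaly = 184.463 + 0.63 = 185.093 mGal

185.1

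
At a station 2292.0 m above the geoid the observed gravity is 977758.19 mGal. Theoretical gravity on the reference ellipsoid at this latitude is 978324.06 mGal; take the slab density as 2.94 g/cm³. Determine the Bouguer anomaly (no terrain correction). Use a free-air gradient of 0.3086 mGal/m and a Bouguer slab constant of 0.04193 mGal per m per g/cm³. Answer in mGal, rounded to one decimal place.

-141.1

Free-air correction = 0.3086 × 2292.0 = 707.31 mGal
Free-air anomaly = 977758.19 − 978324.06 + (707.31) = 141.44 mGal
Bouguer slab correction = 0.04193 × 2.94 × 2292.0 = 282.54 mGal
Simple Bouguer anomaly = 141.44 − (282.54) = -141.10 mGal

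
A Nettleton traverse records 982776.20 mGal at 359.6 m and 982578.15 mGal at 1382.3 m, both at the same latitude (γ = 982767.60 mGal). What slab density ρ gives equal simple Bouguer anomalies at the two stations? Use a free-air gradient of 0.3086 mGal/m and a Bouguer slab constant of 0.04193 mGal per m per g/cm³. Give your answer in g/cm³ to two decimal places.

Δg_obs = 982578.15 − 982776.20 = -198.05 mGal over Δh = 1382.3 − 359.6 = 1022.7 m
Equal Bouguer anomalies ⇒ Δg_obs + (0.3086 − 0.04193ρ)·Δh = 0
0.3086 − 0.04193ρ = −Δg_obs/Δh = 0.19365
ρ = (0.3086 − 0.19365) / 0.04193 = 2.74 g/cm³

2.74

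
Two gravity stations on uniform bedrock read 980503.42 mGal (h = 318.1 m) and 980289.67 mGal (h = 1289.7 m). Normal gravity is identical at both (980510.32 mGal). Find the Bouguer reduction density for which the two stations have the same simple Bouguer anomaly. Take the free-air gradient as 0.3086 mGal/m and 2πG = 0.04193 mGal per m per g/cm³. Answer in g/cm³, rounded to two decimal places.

2.11

Δg_obs = 980289.67 − 980503.42 = -213.75 mGal over Δh = 1289.7 − 318.1 = 971.6 m
Equal Bouguer anomalies ⇒ Δg_obs + (0.3086 − 0.04193ρ)·Δh = 0
0.3086 − 0.04193ρ = −Δg_obs/Δh = 0.22000
ρ = (0.3086 − 0.22000) / 0.04193 = 2.11 g/cm³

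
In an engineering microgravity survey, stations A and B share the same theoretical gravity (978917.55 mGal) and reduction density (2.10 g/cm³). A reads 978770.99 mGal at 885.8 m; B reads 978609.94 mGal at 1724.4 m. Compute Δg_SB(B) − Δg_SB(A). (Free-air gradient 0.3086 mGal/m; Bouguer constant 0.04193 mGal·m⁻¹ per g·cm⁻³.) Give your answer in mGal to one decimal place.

23.9

Δg_SB(A) = 978770.99 − 978917.55 + 0.3086×885.8 − 0.04193×2.10×885.8 = 48.80 mGal
Δg_SB(B) = 978609.94 − 978917.55 + 0.3086×1724.4 − 0.04193×2.10×1724.4 = 72.70 mGal
Difference = 72.70 − (48.80) = 23.90 mGal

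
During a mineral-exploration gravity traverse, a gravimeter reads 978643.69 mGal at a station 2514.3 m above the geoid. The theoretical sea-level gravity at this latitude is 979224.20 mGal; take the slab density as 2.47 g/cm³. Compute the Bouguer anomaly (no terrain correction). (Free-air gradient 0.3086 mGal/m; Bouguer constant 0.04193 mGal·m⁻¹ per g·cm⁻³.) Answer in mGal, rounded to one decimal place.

-65.0

Free-air correction = 0.3086 × 2514.3 = 775.91 mGal
Free-air anomaly = 978643.69 − 979224.20 + (775.91) = 195.40 mGal
Bouguer slab correction = 0.04193 × 2.47 × 2514.3 = 260.40 mGal
Simple Bouguer anomaly = 195.40 − (260.40) = -65.00 mGal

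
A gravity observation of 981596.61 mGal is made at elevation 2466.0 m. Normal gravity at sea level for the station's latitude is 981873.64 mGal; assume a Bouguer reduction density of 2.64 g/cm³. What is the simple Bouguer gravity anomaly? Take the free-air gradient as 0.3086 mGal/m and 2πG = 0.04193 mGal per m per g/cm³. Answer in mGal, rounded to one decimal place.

211.0

Free-air correction = 0.3086 × 2466.0 = 761.01 mGal
Free-air anomaly = 981596.61 − 981873.64 + (761.01) = 483.98 mGal
Bouguer slab correction = 0.04193 × 2.64 × 2466.0 = 272.97 mGal
Simple Bouguer anomaly = 483.98 − (272.97) = 211.01 mGal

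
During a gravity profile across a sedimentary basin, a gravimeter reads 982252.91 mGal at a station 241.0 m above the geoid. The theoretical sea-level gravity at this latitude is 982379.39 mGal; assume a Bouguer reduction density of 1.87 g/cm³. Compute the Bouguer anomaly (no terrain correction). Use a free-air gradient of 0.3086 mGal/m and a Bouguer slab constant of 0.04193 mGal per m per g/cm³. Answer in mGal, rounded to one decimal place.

-71.0

Free-air correction = 0.3086 × 241.0 = 74.37 mGal
Free-air anomaly = 982252.91 − 982379.39 + (74.37) = -52.11 mGal
Bouguer slab correction = 0.04193 × 1.87 × 241.0 = 18.90 mGal
Simple Bouguer anomaly = -52.11 − (18.90) = -71.01 mGal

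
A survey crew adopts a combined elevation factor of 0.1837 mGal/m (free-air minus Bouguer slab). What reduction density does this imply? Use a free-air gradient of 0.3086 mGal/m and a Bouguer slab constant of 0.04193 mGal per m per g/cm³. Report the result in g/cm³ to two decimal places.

2.98

0.1837 = 0.3086 − 0.04193 × ρ
ρ = (0.3086 − 0.1837) / 0.04193 = 2.98 g/cm³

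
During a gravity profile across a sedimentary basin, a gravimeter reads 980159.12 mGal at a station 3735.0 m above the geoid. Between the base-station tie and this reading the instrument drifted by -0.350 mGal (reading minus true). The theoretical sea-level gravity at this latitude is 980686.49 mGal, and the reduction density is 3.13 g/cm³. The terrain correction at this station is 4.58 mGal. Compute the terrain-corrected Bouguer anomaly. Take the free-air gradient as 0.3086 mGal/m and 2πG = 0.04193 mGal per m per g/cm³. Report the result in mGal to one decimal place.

140.0

Drift-corrected reading = 980159.12 − (-0.350) = 980159.470 mGal
Free-air correction = 0.3086 × 3735.0 = 1152.62 mGal
Free-air anomaly = 980159.470 − 980686.49 + (1152.62) = 625.600 mGal
Bouguer slab correction = 0.04193 × 3.13 × 3735.0 = 490.18 mGal
Simple Bouguer anomaly = 625.600 − (490.18) = 135.420 mGal
Complete Bouguer anomaly = 135.420 + 4.58 = 140.000 mGal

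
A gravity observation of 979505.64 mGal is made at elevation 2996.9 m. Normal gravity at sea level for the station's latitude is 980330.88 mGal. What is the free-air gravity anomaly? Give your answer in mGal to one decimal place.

Free-air correction = 0.3086 × 2996.9 = 924.84 mGal
Free-air anomaly = 979505.64 − 980330.88 + (924.84) = 99.60 mGal

99.6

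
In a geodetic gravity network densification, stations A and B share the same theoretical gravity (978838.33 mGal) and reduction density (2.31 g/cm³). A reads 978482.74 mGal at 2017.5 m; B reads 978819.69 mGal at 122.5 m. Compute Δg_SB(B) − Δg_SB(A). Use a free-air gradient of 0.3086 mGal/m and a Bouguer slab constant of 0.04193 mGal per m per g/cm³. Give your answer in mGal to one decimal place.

-64.3

Δg_SB(A) = 978482.74 − 978838.33 + 0.3086×2017.5 − 0.04193×2.31×2017.5 = 71.60 mGal
Δg_SB(B) = 978819.69 − 978838.33 + 0.3086×122.5 − 0.04193×2.31×122.5 = 7.30 mGal
Difference = 7.30 − (71.60) = -64.30 mGal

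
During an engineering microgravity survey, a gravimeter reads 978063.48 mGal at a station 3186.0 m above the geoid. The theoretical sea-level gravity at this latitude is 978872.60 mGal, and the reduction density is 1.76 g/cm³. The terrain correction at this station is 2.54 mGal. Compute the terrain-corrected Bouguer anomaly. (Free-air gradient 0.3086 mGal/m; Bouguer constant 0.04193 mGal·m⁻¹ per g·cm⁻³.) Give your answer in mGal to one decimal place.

Free-air correction = 0.3086 × 3186.0 = 983.20 mGal
Free-air anomaly = 978063.48 − 978872.60 + (983.20) = 174.08 mGal
Bouguer slab correction = 0.04193 × 1.76 × 3186.0 = 235.12 mGal
Simple Bouguer anomaly = 174.08 − (235.12) = -61.04 mGal
Complete Bouguer anomaly = -61.04 + 2.54 = -58.50 mGal

-58.5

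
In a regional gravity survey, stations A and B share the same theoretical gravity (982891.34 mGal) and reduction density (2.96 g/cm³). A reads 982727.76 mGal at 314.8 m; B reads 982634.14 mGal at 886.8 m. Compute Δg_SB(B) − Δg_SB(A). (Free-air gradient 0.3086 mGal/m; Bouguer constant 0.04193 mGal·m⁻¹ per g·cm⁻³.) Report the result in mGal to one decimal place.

Δg_SB(A) = 982727.76 − 982891.34 + 0.3086×314.8 − 0.04193×2.96×314.8 = -105.50 mGal
Δg_SB(B) = 982634.14 − 982891.34 + 0.3086×886.8 − 0.04193×2.96×886.8 = -93.60 mGal
Difference = -93.60 − (-105.50) = 11.90 mGal

11.9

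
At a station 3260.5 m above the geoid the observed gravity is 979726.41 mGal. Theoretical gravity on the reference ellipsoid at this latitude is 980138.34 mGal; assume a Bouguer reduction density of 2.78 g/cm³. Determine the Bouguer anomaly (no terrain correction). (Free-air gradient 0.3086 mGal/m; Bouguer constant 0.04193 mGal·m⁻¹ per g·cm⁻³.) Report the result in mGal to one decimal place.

214.2

Free-air correction = 0.3086 × 3260.5 = 1006.19 mGal
Free-air anomaly = 979726.41 − 980138.34 + (1006.19) = 594.26 mGal
Bouguer slab correction = 0.04193 × 2.78 × 3260.5 = 380.06 mGal
Simple Bouguer anomaly = 594.26 − (380.06) = 214.20 mGal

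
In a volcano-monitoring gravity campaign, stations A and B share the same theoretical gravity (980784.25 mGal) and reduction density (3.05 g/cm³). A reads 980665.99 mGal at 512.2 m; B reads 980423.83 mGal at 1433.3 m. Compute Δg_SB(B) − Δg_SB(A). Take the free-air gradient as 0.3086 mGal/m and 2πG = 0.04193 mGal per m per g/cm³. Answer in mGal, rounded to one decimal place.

-75.7

Δg_SB(A) = 980665.99 − 980784.25 + 0.3086×512.2 − 0.04193×3.05×512.2 = -25.70 mGal
Δg_SB(B) = 980423.83 − 980784.25 + 0.3086×1433.3 − 0.04193×3.05×1433.3 = -101.40 mGal
Difference = -101.40 − (-25.70) = -75.70 mGal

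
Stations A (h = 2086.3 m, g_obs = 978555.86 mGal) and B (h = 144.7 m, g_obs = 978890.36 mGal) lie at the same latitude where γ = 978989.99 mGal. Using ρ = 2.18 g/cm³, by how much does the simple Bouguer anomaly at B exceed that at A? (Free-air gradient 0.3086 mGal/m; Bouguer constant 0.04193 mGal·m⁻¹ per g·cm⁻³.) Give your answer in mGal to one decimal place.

-87.2

Δg_SB(A) = 978555.86 − 978989.99 + 0.3086×2086.3 − 0.04193×2.18×2086.3 = 19.00 mGal
Δg_SB(B) = 978890.36 − 978989.99 + 0.3086×144.7 − 0.04193×2.18×144.7 = -68.20 mGal
Difference = -68.20 − (19.00) = -87.20 mGal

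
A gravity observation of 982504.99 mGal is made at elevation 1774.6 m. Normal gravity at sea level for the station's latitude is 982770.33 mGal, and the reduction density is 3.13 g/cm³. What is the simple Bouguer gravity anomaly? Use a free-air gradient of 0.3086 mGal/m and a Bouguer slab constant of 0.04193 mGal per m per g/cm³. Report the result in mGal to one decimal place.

49.4

Free-air correction = 0.3086 × 1774.6 = 547.64 mGal
Free-air anomaly = 982504.99 − 982770.33 + (547.64) = 282.30 mGal
Bouguer slab correction = 0.04193 × 3.13 × 1774.6 = 232.90 mGal
Simple Bouguer anomaly = 282.30 − (232.90) = 49.40 mGal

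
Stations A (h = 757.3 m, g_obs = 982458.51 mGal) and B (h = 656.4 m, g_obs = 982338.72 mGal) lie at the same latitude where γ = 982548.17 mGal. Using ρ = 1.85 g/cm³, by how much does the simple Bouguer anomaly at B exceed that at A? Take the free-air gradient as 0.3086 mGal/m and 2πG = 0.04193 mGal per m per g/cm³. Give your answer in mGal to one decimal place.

Δg_SB(A) = 982458.51 − 982548.17 + 0.3086×757.3 − 0.04193×1.85×757.3 = 85.30 mGal
Δg_SB(B) = 982338.72 − 982548.17 + 0.3086×656.4 − 0.04193×1.85×656.4 = -57.80 mGal
Difference = -57.80 − (85.30) = -143.10 mGal

-143.1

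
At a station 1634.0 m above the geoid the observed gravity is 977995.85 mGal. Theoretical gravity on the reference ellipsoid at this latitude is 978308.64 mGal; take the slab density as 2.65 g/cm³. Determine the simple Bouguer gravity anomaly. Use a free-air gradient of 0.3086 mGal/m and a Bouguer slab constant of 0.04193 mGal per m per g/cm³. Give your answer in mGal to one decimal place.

Free-air correction = 0.3086 × 1634.0 = 504.25 mGal
Free-air anomaly = 977995.85 − 978308.64 + (504.25) = 191.46 mGal
Bouguer slab correction = 0.04193 × 2.65 × 1634.0 = 181.56 mGal
Simple Bouguer anomaly = 191.46 − (181.56) = 9.90 mGal

9.9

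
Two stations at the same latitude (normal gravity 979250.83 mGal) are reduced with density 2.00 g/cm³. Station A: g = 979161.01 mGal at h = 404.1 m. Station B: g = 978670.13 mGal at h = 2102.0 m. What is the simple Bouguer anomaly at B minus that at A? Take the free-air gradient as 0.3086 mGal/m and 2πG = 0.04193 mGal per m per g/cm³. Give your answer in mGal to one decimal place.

Δg_SB(A) = 979161.01 − 979250.83 + 0.3086×404.1 − 0.04193×2.00×404.1 = 1.00 mGal
Δg_SB(B) = 978670.13 − 979250.83 + 0.3086×2102.0 − 0.04193×2.00×2102.0 = -108.30 mGal
Difference = -108.30 − (1.00) = -109.30 mGal

-109.3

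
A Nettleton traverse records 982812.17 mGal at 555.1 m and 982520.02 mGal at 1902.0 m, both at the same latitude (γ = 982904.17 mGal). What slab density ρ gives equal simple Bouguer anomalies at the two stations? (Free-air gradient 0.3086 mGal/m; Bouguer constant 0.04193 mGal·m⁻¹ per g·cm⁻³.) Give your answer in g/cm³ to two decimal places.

2.19

Δg_obs = 982520.02 − 982812.17 = -292.15 mGal over Δh = 1902.0 − 555.1 = 1346.9 m
Equal Bouguer anomalies ⇒ Δg_obs + (0.3086 − 0.04193ρ)·Δh = 0
0.3086 − 0.04193ρ = −Δg_obs/Δh = 0.21691
ρ = (0.3086 − 0.21691) / 0.04193 = 2.19 g/cm³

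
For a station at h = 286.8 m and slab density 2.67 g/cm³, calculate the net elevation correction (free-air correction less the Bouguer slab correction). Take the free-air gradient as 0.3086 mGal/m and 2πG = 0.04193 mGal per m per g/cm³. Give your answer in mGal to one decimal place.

56.4

Combined gradient = 0.3086 − 0.04193 × 2.67 = 0.1966469 mGal/m
Combined elevation correction = 0.1966469 × 286.8 = 56.4 mGal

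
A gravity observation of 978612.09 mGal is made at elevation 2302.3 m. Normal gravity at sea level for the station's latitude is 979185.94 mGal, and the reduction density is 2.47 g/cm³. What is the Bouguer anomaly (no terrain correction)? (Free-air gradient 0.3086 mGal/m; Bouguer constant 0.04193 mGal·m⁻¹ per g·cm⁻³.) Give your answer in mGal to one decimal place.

-101.8

Free-air correction = 0.3086 × 2302.3 = 710.49 mGal
Free-air anomaly = 978612.09 − 979185.94 + (710.49) = 136.64 mGal
Bouguer slab correction = 0.04193 × 2.47 × 2302.3 = 238.44 mGal
Simple Bouguer anomaly = 136.64 − (238.44) = -101.80 mGal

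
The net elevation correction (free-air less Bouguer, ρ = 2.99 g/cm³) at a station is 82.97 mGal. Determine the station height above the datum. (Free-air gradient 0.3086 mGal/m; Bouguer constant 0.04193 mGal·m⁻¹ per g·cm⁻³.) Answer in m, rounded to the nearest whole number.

Combined gradient = 0.3086 − 0.04193 × 2.99 = 0.1832293 mGal/m
h = 82.97 / 0.1832293 = 452.82 m

453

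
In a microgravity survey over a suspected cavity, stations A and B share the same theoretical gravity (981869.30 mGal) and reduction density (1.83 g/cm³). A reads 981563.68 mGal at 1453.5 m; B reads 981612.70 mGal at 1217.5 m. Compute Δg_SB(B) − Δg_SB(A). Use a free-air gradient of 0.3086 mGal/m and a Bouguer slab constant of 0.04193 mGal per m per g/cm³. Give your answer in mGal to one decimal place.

-5.7

Δg_SB(A) = 981563.68 − 981869.30 + 0.3086×1453.5 − 0.04193×1.83×1453.5 = 31.40 mGal
Δg_SB(B) = 981612.70 − 981869.30 + 0.3086×1217.5 − 0.04193×1.83×1217.5 = 25.70 mGal
Difference = 25.70 − (31.40) = -5.70 mGal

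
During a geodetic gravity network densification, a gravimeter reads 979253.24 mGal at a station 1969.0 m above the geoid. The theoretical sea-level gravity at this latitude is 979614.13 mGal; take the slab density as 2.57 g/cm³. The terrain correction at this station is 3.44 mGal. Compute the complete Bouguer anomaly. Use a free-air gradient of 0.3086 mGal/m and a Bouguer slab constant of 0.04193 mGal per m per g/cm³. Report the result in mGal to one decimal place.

Free-air correction = 0.3086 × 1969.0 = 607.63 mGal
Free-air anomaly = 979253.24 − 979614.13 + (607.63) = 246.74 mGal
Bouguer slab correction = 0.04193 × 2.57 × 1969.0 = 212.18 mGal
Simple Bouguer anomaly = 246.74 − (212.18) = 34.56 mGal
Complete Bouguer anomaly = 34.56 + 3.44 = 38.00 mGal

38.0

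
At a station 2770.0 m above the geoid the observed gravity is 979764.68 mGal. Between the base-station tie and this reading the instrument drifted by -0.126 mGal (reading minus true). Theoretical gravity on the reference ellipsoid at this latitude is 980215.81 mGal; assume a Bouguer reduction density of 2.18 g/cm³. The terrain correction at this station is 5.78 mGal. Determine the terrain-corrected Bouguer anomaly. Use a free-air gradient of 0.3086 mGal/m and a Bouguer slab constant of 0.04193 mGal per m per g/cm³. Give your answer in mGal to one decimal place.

Drift-corrected reading = 979764.68 − (-0.126) = 979764.806 mGal
Free-air correction = 0.3086 × 2770.0 = 854.82 mGal
Free-air anomaly = 979764.806 − 980215.81 + (854.82) = 403.816 mGal
Bouguer slab correction = 0.04193 × 2.18 × 2770.0 = 253.20 mGal
Simple Bouguer anomaly = 403.816 − (253.20) = 150.616 mGal
Complete Bouguer anomaly = 150.616 + 5.78 = 156.396 mGal

156.4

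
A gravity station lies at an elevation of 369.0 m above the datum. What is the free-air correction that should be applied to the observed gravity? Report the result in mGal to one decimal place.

113.9

Free-air correction = 0.3086 × 369.0 = 113.9 mGal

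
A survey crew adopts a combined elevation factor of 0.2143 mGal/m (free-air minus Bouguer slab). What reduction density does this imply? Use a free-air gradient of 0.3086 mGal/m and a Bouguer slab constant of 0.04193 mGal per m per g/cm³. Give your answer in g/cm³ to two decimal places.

0.2143 = 0.3086 − 0.04193 × ρ
ρ = (0.3086 − 0.2143) / 0.04193 = 2.25 g/cm³

2.25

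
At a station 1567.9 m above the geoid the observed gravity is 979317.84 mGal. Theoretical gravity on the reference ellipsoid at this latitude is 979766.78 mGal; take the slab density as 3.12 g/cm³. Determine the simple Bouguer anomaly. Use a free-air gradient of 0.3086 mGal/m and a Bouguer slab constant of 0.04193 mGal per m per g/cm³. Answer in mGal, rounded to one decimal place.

Free-air correction = 0.3086 × 1567.9 = 483.85 mGal
Free-air anomaly = 979317.84 − 979766.78 + (483.85) = 34.91 mGal
Bouguer slab correction = 0.04193 × 3.12 × 1567.9 = 205.12 mGal
Simple Bouguer anomaly = 34.91 − (205.12) = -170.21 mGal

-170.2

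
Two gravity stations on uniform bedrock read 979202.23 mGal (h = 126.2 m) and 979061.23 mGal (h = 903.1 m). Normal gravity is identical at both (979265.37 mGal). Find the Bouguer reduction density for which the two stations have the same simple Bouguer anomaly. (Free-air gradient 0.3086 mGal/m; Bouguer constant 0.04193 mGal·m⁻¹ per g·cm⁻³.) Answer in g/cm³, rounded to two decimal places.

3.03

Δg_obs = 979061.23 − 979202.23 = -141.00 mGal over Δh = 903.1 − 126.2 = 776.9 m
Equal Bouguer anomalies ⇒ Δg_obs + (0.3086 − 0.04193ρ)·Δh = 0
0.3086 − 0.04193ρ = −Δg_obs/Δh = 0.18149
ρ = (0.3086 − 0.18149) / 0.04193 = 3.03 g/cm³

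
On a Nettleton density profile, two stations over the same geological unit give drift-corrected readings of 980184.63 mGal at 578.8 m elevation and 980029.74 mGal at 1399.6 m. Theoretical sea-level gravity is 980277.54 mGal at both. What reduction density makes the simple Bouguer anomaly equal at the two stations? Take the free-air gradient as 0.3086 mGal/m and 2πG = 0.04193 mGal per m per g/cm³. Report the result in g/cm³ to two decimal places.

Δg_obs = 980029.74 − 980184.63 = -154.89 mGal over Δh = 1399.6 − 578.8 = 820.8 m
Equal Bouguer anomalies ⇒ Δg_obs + (0.3086 − 0.04193ρ)·Δh = 0
0.3086 − 0.04193ρ = −Δg_obs/Δh = 0.18871
ρ = (0.3086 − 0.18871) / 0.04193 = 2.86 g/cm³

2.86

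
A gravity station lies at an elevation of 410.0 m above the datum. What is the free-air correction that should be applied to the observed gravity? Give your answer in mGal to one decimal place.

126.5

Free-air correction = 0.3086 × 410.0 = 126.5 mGal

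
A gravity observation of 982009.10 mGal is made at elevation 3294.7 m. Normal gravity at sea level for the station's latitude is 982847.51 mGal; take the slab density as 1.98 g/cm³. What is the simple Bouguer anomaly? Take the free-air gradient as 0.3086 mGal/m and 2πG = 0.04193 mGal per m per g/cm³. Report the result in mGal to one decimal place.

-95.2

Free-air correction = 0.3086 × 3294.7 = 1016.74 mGal
Free-air anomaly = 982009.10 − 982847.51 + (1016.74) = 178.33 mGal
Bouguer slab correction = 0.04193 × 1.98 × 3294.7 = 273.53 mGal
Simple Bouguer anomaly = 178.33 − (273.53) = -95.20 mGal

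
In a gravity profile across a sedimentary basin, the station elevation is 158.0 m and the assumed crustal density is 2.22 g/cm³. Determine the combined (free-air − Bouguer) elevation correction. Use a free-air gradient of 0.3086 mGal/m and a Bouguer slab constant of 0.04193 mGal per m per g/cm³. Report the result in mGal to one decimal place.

34.1

Combined gradient = 0.3086 − 0.04193 × 2.22 = 0.2155154 mGal/m
Combined elevation correction = 0.2155154 × 158.0 = 34.1 mGal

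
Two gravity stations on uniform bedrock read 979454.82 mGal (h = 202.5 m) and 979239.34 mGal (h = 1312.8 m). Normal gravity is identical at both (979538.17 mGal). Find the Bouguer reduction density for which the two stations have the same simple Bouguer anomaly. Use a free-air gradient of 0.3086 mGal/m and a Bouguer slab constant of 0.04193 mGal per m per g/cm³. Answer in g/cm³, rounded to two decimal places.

2.73

Δg_obs = 979239.34 − 979454.82 = -215.48 mGal over Δh = 1312.8 − 202.5 = 1110.3 m
Equal Bouguer anomalies ⇒ Δg_obs + (0.3086 − 0.04193ρ)·Δh = 0
0.3086 − 0.04193ρ = −Δg_obs/Δh = 0.19407
ρ = (0.3086 − 0.19407) / 0.04193 = 2.73 g/cm³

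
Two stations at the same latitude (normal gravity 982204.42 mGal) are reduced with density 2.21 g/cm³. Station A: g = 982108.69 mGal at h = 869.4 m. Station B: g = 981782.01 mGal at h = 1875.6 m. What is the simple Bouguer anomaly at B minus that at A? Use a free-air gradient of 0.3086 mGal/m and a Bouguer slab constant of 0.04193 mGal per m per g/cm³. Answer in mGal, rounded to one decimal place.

-109.4

Δg_SB(A) = 982108.69 − 982204.42 + 0.3086×869.4 − 0.04193×2.21×869.4 = 92.00 mGal
Δg_SB(B) = 981782.01 − 982204.42 + 0.3086×1875.6 − 0.04193×2.21×1875.6 = -17.40 mGal
Difference = -17.40 − (92.00) = -109.40 mGal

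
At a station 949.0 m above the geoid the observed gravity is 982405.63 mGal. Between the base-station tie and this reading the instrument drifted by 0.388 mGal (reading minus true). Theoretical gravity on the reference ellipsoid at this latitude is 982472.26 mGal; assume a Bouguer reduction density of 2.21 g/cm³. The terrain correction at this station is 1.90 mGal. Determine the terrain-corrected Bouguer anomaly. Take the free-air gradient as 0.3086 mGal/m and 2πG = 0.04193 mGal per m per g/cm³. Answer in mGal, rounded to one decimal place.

139.8

Drift-corrected reading = 982405.63 − (0.388) = 982405.242 mGal
Free-air correction = 0.3086 × 949.0 = 292.86 mGal
Free-air anomaly = 982405.242 − 982472.26 + (292.86) = 225.842 mGal
Bouguer slab correction = 0.04193 × 2.21 × 949.0 = 87.94 mGal
Simple Bouguer anomaly = 225.842 − (87.94) = 137.902 mGal
Complete Bouguer anomaly = 137.902 + 1.90 = 139.802 mGal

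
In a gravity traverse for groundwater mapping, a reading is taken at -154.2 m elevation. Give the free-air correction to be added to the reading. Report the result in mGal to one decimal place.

-47.6

Free-air correction = 0.3086 × -154.2 = -47.6 mGal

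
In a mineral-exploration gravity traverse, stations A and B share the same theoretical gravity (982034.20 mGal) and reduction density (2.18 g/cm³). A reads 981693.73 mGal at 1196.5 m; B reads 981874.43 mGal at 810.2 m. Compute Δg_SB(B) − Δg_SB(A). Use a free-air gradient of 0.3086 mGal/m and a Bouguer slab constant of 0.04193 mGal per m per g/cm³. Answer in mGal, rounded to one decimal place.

96.8

Δg_SB(A) = 981693.73 − 982034.20 + 0.3086×1196.5 − 0.04193×2.18×1196.5 = -80.60 mGal
Δg_SB(B) = 981874.43 − 982034.20 + 0.3086×810.2 − 0.04193×2.18×810.2 = 16.20 mGal
Difference = 16.20 − (-80.60) = 96.80 mGal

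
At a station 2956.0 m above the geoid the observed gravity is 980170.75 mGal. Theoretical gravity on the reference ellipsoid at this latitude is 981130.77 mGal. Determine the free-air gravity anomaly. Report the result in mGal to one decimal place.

Free-air correction = 0.3086 × 2956.0 = 912.22 mGal
Free-air anomaly = 980170.75 − 981130.77 + (912.22) = -47.80 mGal

-47.8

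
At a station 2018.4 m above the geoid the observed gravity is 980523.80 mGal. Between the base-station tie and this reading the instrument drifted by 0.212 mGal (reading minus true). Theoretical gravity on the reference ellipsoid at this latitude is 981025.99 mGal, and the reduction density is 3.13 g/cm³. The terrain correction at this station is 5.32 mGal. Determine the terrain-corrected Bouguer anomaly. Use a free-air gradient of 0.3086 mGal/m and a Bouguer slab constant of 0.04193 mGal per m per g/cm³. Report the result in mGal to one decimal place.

Drift-corrected reading = 980523.80 − (0.212) = 980523.588 mGal
Free-air correction = 0.3086 × 2018.4 = 622.88 mGal
Free-air anomaly = 980523.588 − 981025.99 + (622.88) = 120.478 mGal
Bouguer slab correction = 0.04193 × 3.13 × 2018.4 = 264.90 mGal
Simple Bouguer anomaly = 120.478 − (264.90) = -144.422 mGal
Complete Bouguer anomaly = -144.422 + 5.32 = -139.102 mGal

-139.1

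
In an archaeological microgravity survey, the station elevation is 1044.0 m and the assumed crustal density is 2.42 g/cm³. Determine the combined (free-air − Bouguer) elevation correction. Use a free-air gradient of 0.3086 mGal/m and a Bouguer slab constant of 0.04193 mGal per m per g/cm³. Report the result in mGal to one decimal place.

216.2

Combined gradient = 0.3086 − 0.04193 × 2.42 = 0.2071294 mGal/m
Combined elevation correction = 0.2071294 × 1044.0 = 216.2 mGal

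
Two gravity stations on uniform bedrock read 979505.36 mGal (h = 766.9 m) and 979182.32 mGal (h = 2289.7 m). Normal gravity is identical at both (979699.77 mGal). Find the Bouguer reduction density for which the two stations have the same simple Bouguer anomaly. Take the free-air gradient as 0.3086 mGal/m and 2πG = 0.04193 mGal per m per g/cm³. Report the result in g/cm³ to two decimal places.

2.30

Δg_obs = 979182.32 − 979505.36 = -323.04 mGal over Δh = 2289.7 − 766.9 = 1522.8 m
Equal Bouguer anomalies ⇒ Δg_obs + (0.3086 − 0.04193ρ)·Δh = 0
0.3086 − 0.04193ρ = −Δg_obs/Δh = 0.21214
ρ = (0.3086 − 0.21214) / 0.04193 = 2.30 g/cm³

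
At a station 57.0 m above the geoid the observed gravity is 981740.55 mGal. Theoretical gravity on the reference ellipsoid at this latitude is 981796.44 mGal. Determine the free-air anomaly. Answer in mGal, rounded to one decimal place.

-38.3

Free-air correction = 0.3086 × 57.0 = 17.59 mGal
Free-air anomaly = 981740.55 − 981796.44 + (17.59) = -38.30 mGal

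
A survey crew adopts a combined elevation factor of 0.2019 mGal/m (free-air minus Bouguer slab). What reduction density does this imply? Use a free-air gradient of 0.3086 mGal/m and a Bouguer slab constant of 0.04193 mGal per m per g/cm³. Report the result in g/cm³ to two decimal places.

0.2019 = 0.3086 − 0.04193 × ρ
ρ = (0.3086 − 0.2019) / 0.04193 = 2.54 g/cm³

2.54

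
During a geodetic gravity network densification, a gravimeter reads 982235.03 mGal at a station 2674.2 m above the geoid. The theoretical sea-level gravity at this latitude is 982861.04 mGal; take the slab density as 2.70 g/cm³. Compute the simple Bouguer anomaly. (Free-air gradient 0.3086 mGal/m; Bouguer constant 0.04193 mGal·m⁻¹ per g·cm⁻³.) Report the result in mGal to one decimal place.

Free-air correction = 0.3086 × 2674.2 = 825.26 mGal
Free-air anomaly = 982235.03 − 982861.04 + (825.26) = 199.25 mGal
Bouguer slab correction = 0.04193 × 2.70 × 2674.2 = 302.75 mGal
Simple Bouguer anomaly = 199.25 − (302.75) = -103.50 mGal

-103.5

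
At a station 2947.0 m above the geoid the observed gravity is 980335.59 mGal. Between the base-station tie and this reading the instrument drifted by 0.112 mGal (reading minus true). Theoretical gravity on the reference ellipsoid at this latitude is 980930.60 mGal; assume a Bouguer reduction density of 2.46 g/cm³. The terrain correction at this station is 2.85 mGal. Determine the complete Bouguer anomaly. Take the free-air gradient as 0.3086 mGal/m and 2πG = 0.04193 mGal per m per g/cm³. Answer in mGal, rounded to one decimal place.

Drift-corrected reading = 980335.59 − (0.112) = 980335.478 mGal
Free-air correction = 0.3086 × 2947.0 = 909.44 mGal
Free-air anomaly = 980335.478 − 980930.60 + (909.44) = 314.318 mGal
Bouguer slab correction = 0.04193 × 2.46 × 2947.0 = 303.98 mGal
Simple Bouguer anomaly = 314.318 − (303.98) = 10.338 mGal
Complete Bouguer anomaly = 10.338 + 2.85 = 13.188 mGal

13.2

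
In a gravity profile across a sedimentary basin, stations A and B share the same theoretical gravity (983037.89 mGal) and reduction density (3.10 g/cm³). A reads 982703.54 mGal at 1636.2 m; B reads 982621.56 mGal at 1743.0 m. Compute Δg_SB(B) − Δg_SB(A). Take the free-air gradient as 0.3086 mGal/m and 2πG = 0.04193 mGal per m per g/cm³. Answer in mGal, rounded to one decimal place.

Δg_SB(A) = 982703.54 − 983037.89 + 0.3086×1636.2 − 0.04193×3.10×1636.2 = -42.10 mGal
Δg_SB(B) = 982621.56 − 983037.89 + 0.3086×1743.0 − 0.04193×3.10×1743.0 = -105.00 mGal
Difference = -105.00 − (-42.10) = -62.90 mGal

-62.9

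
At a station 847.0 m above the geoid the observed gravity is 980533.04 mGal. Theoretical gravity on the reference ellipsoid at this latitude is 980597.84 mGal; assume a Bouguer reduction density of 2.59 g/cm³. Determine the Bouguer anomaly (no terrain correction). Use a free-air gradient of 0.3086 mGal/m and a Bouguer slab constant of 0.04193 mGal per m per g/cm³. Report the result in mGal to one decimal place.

104.6

Free-air correction = 0.3086 × 847.0 = 261.38 mGal
Free-air anomaly = 980533.04 − 980597.84 + (261.38) = 196.58 mGal
Bouguer slab correction = 0.04193 × 2.59 × 847.0 = 91.98 mGal
Simple Bouguer anomaly = 196.58 − (91.98) = 104.60 mGal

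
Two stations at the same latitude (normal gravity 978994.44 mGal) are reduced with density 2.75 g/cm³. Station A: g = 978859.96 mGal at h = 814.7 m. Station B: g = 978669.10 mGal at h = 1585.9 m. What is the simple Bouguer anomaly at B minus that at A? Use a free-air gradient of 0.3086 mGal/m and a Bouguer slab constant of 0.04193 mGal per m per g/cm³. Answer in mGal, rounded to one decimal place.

Δg_SB(A) = 978859.96 − 978994.44 + 0.3086×814.7 − 0.04193×2.75×814.7 = 23.00 mGal
Δg_SB(B) = 978669.10 − 978994.44 + 0.3086×1585.9 − 0.04193×2.75×1585.9 = -18.80 mGal
Difference = -18.80 − (23.00) = -41.80 mGal

-41.8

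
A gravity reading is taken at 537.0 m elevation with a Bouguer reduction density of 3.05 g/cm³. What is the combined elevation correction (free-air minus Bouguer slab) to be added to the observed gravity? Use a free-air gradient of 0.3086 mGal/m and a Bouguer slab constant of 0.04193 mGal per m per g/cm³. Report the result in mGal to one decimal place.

Combined gradient = 0.3086 − 0.04193 × 3.05 = 0.1807135 mGal/m
Combined elevation correction = 0.1807135 × 537.0 = 97.0 mGal

97.0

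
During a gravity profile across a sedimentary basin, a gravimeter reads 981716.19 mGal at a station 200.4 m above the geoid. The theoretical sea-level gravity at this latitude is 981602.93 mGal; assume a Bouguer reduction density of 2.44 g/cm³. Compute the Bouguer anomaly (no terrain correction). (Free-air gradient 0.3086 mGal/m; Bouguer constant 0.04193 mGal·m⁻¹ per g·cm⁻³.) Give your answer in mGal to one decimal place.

154.6

Free-air correction = 0.3086 × 200.4 = 61.84 mGal
Free-air anomaly = 981716.19 − 981602.93 + (61.84) = 175.10 mGal
Bouguer slab correction = 0.04193 × 2.44 × 200.4 = 20.50 mGal
Simple Bouguer anomaly = 175.10 − (20.50) = 154.60 mGal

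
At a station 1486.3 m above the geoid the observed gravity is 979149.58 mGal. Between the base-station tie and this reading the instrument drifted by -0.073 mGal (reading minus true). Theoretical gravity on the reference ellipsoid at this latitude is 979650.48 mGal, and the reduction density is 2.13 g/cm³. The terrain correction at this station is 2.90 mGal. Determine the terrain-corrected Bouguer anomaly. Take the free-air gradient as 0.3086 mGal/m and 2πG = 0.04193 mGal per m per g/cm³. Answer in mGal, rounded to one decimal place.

Drift-corrected reading = 979149.58 − (-0.073) = 979149.653 mGal
Free-air correction = 0.3086 × 1486.3 = 458.67 mGal
Free-air anomaly = 979149.653 − 979650.48 + (458.67) = -42.157 mGal
Bouguer slab correction = 0.04193 × 2.13 × 1486.3 = 132.74 mGal
Simple Bouguer anomaly = -42.157 − (132.74) = -174.897 mGal
Complete Bouguer anomaly = -174.897 + 2.90 = -171.997 mGal

-172.0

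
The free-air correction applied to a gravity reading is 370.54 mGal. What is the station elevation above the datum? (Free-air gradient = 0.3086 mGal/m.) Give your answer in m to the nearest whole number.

h = 370.54 / 0.3086 = 1200.71 m

1201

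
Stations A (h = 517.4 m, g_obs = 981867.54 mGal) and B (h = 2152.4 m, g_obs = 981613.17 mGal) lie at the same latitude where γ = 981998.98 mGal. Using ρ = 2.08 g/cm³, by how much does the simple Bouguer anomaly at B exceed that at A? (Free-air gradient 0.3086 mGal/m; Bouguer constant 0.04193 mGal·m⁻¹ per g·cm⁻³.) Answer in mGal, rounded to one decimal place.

Δg_SB(A) = 981867.54 − 981998.98 + 0.3086×517.4 − 0.04193×2.08×517.4 = -16.90 mGal
Δg_SB(B) = 981613.17 − 981998.98 + 0.3086×2152.4 − 0.04193×2.08×2152.4 = 90.70 mGal
Difference = 90.70 − (-16.90) = 107.60 mGal

107.6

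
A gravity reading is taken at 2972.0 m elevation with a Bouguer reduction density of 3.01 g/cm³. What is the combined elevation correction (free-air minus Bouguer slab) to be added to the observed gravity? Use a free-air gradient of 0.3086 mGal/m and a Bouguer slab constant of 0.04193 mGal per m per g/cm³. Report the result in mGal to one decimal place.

Combined gradient = 0.3086 − 0.04193 × 3.01 = 0.1823907 mGal/m
Combined elevation correction = 0.1823907 × 2972.0 = 542.1 mGal

542.1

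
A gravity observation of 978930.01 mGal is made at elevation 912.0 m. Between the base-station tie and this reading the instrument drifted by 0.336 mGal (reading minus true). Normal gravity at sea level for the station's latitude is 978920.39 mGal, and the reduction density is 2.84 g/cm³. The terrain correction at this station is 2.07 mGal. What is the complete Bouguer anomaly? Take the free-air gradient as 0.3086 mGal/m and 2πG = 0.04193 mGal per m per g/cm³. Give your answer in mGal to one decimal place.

184.2

Drift-corrected reading = 978930.01 − (0.336) = 978929.674 mGal
Free-air correction = 0.3086 × 912.0 = 281.44 mGal
Free-air anomaly = 978929.674 − 978920.39 + (281.44) = 290.724 mGal
Bouguer slab correction = 0.04193 × 2.84 × 912.0 = 108.60 mGal
Simple Bouguer anomaly = 290.724 − (108.60) = 182.124 mGal
Complete Bouguer anomaly = 182.124 + 2.07 = 184.194 mGal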